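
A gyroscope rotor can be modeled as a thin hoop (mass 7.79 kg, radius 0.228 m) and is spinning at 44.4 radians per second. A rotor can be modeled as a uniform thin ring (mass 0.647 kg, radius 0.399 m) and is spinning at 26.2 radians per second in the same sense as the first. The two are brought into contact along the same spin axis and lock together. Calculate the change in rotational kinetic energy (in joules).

ΔKE ≈ -13.6 J

No external torque acts about the common axis, so total angular momentum is conserved.
Moments of inertia: I_A = (7.79)(0.228)² = 0.4050 kg·m²; I_B = (0.647)(0.399)² = 0.1030 kg·m².
Taking A's sense as positive: L = (0.4050)(44.4) + (0.1030)(26.2) = 20.68 kg·m²·rad/s.
Combined I = 0.4050 + 0.1030 = 0.5080 kg·m².
ω_f = L / I = 20.68 / 0.5080 = 40.71 rad/s.
KE_i = ½ΣIω² = 434.5 J; KE_f = ½(0.5080)(40.71)² = 420.9 J.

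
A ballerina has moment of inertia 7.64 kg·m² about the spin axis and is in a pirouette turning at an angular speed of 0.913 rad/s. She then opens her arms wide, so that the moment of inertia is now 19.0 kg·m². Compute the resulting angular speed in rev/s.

With no external torque about the axis, L is conserved: I₁ω₁ = I₂ω₂.
ω₂ = I₁ω₁ / I₂ = (7.640)(0.913 rad/s) / (19.00) = 0.3671 rad/s = 0.05843 rev/s.

ω₂ ≈ 0.0584 rev/s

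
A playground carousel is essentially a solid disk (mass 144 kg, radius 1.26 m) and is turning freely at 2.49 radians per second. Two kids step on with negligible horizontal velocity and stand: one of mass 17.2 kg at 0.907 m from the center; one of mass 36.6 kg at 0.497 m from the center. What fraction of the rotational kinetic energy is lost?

fraction ≈ 0.169

No external torque acts about the center; L_before = L_after.
I_p = ½(144)(1.26)² = 114.3 kg·m².
Added inertia Σmr² = (17.2)(0.907)² + (36.6)(0.497)² = 23.19 kg·m²; I_f = 114.3 + 23.19 = 137.5 kg·m².
ω_f = I_p ω_i / I_f = (114.3)(2.49) / 137.5 = 2.070 rad/s.
KE_i = ½(114.3)(2.490 rad/s)² = 354.4 J; KE_f = ½(137.5)(2.070)² = 294.6 J.
Fraction lost = 0.1687.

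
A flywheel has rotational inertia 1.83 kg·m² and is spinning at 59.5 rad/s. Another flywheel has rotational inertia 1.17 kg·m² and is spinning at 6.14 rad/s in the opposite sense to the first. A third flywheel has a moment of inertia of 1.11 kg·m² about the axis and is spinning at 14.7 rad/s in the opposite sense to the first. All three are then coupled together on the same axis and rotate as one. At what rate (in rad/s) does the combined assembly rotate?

|ω_f| ≈ 20.8 rad/s

The coupling torques are internal; angular momentum about the shared axis is conserved.
Taking A's sense as positive: L = (1.830)(59.5) − (1.170)(6.14) − (1.110)(14.7) = 85.38 kg·m²·rad/s.
Combined I = 1.830 + 1.170 + 1.110 = 4.110 kg·m².
ω_f = L / I = 85.38 / 4.110 = 20.77 rad/s.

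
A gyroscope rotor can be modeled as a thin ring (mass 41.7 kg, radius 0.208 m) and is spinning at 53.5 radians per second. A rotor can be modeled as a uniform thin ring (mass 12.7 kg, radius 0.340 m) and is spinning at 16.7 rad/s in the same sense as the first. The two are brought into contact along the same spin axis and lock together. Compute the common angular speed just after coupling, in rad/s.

|ω_f| ≈ 37.0 rad/s

No external torque acts about the common axis, so total angular momentum is conserved.
Moments of inertia: I_A = (41.7)(0.208)² = 1.804 kg·m²; I_B = (12.7)(0.340)² = 1.468 kg·m².
Taking A's sense as positive: L = (1.804)(53.5) + (1.468)(16.7) = 121.0 kg·m²·rad/s.
Combined I = 1.804 + 1.468 = 3.272 kg·m².
ω_f = L / I = 121.0 / 3.272 = 36.99 rad/s.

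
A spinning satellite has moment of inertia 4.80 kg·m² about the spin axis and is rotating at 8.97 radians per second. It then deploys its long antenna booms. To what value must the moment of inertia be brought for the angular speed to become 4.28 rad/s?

I₂ ≈ 10.1 kg·m²

No external torque acts about the spin axis, so angular momentum is conserved.
I₂ = I₁ω₁ / ω₂ = (4.80)(8.97) / (4.28) = 10.06 kg·m².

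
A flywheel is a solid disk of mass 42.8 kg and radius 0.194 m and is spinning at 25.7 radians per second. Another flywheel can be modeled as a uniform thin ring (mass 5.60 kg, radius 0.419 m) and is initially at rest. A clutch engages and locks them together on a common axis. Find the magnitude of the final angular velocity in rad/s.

The coupling torques are internal; angular momentum about the shared axis is conserved.
Moments of inertia: I_A = ½(42.8)(0.194)² = 0.8054 kg·m²; I_B = (5.60)(0.419)² = 0.9831 kg·m².
Taking A's sense as positive: L = (0.8054)(25.7) = 20.70 kg·m²·rad/s.
Combined I = 0.8054 + 0.9831 = 1.789 kg·m².
ω_f = L / I = 20.70 / 1.789 = 11.57 rad/s.

|ω_f| ≈ 11.6 rad/s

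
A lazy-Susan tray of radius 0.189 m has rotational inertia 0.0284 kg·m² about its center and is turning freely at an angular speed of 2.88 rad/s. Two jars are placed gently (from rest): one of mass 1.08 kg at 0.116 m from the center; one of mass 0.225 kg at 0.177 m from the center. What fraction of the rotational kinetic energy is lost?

The added mass arrives with no angular momentum about the center, and any external torque about the center is negligible, so the system's angular momentum is conserved.
Added inertia Σmr² = (1.08)(0.116)² + (0.225)(0.177)² = 0.02158 kg·m²; I_f = 0.02840 + 0.02158 = 0.04998 kg·m².
ω_f = I_p ω_i / I_f = (0.02840)(2.88) / 0.04998 = 1.636 rad/s.
KE_i = ½(0.02840)(2.880 rad/s)² = 0.1178 J; KE_f = ½(0.04998)(1.636)² = 0.06692 J.
Fraction lost = 0.4318.

fraction ≈ 0.432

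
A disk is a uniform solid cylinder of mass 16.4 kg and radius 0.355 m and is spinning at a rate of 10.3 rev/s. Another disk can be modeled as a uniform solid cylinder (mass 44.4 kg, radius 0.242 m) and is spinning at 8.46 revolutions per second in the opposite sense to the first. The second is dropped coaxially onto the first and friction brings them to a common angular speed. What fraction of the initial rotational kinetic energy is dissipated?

No external torque acts about the common axis, so total angular momentum is conserved.
Moments of inertia: I_A = ½(16.4)(0.355)² = 1.033 kg·m²; I_B = ½(44.4)(0.242)² = 1.300 kg·m².
Taking A's sense as positive: L = (1.033)(10.3) − (1.300)(8.46) = -0.3550 kg·m²·rev/s.
Combined I = 1.033 + 1.300 = 2.334 kg·m².
ω_f = L / I = -0.3550 / 2.334 = -0.1521 rev/s.
KE_i = ½ΣIω² = 4001 J; KE_f = ½(2.334)(0.9557)² = 1.066 J.
Fraction dissipated = (KE_i − KE_f)/KE_i = 0.9997.

fraction ≈ 1.00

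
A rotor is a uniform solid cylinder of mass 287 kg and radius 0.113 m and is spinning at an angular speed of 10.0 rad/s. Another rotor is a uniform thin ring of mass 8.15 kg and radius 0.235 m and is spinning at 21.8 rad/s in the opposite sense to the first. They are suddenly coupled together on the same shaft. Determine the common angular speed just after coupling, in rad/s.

The coupling torques are internal; angular momentum about the shared axis is conserved.
Moments of inertia: I_A = ½(287)(0.113)² = 1.832 kg·m²; I_B = (8.15)(0.235)² = 0.4501 kg·m².
Taking A's sense as positive: L = (1.832)(10.0) − (0.4501)(21.8) = 8.512 kg·m²·rad/s.
Combined I = 1.832 + 0.4501 = 2.282 kg·m².
ω_f = L / I = 8.512 / 2.282 = 3.729 rad/s.

|ω_f| ≈ 3.73 rad/s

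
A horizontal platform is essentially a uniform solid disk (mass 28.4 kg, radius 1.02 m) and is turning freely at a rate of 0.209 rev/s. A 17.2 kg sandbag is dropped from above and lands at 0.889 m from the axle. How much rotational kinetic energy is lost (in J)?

energy lost ≈ 6.10 J

The added mass arrives with no angular momentum about the axle, and any external torque about the axle is negligible, so the system's angular momentum is conserved.
I_p = ½(28.4)(1.02)² = 14.77 kg·m².
Added inertia Σmr² = (17.2)(0.889)² = 13.59 kg·m²; I_f = 14.77 + 13.59 = 28.37 kg·m².
ω_f = I_p ω_i / I_f = (14.77)(0.209) / 28.37 = 0.1088 rev/s.
KE_i = ½(14.77)(1.313 rad/s)² = 12.74 J; KE_f = ½(28.37)(0.6839)² = 6.634 J.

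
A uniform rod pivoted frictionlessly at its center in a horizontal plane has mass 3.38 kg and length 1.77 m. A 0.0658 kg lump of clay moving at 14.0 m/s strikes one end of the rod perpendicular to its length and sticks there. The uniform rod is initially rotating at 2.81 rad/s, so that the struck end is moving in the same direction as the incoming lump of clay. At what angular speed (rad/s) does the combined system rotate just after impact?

The axle reaction passes through the pivot and exerts no torque about it; angular momentum about the pivot is conserved through the impact.
I_p = (1/12)(3.38)(1.77)² = 0.8824 kg·m². Taking the sense of the lump of clay's angular momentum as positive, L_{lump} = m v R = (0.0658)(14.0)(1.77/2) = 0.8153 kg·m²/s.
L_i = +I_p ω_p + m v R = +(0.8824)(2.81) + 0.8153 = 3.295 kg·m²/s.
After sticking, I_f = I_p + m R² = 0.8824 + (0.0658)(1.77/2)² = 0.9340 kg·m².
ω_f = L_i / I_f = 3.295 / 0.9340 = 3.528 rad/s.

|ω_f| ≈ 3.53 rad/s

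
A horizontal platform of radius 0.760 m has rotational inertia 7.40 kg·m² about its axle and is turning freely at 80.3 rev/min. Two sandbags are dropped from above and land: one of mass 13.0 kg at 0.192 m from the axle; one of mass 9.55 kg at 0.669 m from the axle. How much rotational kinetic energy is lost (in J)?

No external torque acts about the axle; L_before = L_after.
Added inertia Σmr² = (13.0)(0.192)² + (9.55)(0.669)² = 4.753 kg·m²; I_f = 7.400 + 4.753 = 12.15 kg·m².
ω_f = I_p ω_i / I_f = (7.400)(80.3) / 12.15 = 48.89 rpm.
KE_i = ½(7.400)(8.409 rad/s)² = 261.6 J; KE_f = ½(12.15)(5.120)² = 159.3 J.

energy lost ≈ 102 J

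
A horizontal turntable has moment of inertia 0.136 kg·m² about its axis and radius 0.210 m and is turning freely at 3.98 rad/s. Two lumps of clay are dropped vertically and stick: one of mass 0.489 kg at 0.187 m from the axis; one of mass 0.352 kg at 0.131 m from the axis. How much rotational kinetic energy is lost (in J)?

energy lost ≈ 0.157 J

No external torque acts about the axis; L_before = L_after.
Added inertia Σmr² = (0.489)(0.187)² + (0.352)(0.131)² = 0.02314 kg·m²; I_f = 0.1360 + 0.02314 = 0.1591 kg·m².
ω_f = I_p ω_i / I_f = (0.1360)(3.98) / 0.1591 = 3.401 rad/s.
KE_i = ½(0.1360)(3.980 rad/s)² = 1.077 J; KE_f = ½(0.1591)(3.401)² = 0.9205 J.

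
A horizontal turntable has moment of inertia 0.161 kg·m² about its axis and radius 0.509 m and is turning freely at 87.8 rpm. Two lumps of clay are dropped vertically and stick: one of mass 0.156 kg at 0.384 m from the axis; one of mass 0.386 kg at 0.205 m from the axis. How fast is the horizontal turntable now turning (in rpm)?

No external torque acts about the axis; L_before = L_after.
Added inertia Σmr² = (0.156)(0.384)² + (0.386)(0.205)² = 0.03922 kg·m²; I_f = 0.1610 + 0.03922 = 0.2002 kg·m².
ω_f = I_p ω_i / I_f = (0.1610)(87.8) / 0.2002 = 70.60 rpm.

ω_f ≈ 70.6 rpm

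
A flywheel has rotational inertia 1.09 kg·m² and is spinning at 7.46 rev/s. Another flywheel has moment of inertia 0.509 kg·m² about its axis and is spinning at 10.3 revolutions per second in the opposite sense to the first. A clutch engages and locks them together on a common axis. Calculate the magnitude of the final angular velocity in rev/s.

|ω_f| ≈ 1.81 rev/s

The coupling torques are internal; angular momentum about the shared axis is conserved.
Taking A's sense as positive: L = (1.090)(7.46) − (0.5090)(10.3) = 2.889 kg·m²·rev/s.
Combined I = 1.090 + 0.5090 = 1.599 kg·m².
ω_f = L / I = 2.889 / 1.599 = 1.807 rev/s.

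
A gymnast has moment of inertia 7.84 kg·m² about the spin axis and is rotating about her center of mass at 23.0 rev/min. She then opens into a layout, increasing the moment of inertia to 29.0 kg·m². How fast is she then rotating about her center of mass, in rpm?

No external torque acts about the spin axis, so angular momentum is conserved.
ω₂ = I₁ω₁ / I₂ = (7.840)(23.0 rpm) / (29.00) = 6.218 rpm.

ω₂ ≈ 6.22 rpm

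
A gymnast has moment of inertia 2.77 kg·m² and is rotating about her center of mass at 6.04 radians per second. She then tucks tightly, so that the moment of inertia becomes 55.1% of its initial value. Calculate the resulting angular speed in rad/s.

No external torque acts about the spin axis, so angular momentum is conserved.
I₂ = 0.551 × 2.77 = 1.526 kg·m².
ω₂ = I₁ω₁ / I₂ = (2.770)(6.04 rad/s) / (1.526) = 10.96 rad/s.

ω₂ ≈ 11.0 rad/s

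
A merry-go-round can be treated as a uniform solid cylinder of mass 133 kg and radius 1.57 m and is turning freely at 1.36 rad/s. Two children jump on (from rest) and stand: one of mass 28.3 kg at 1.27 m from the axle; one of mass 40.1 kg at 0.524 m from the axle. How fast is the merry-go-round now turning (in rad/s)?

ω_f ≈ 1.01 rad/s

No external torque acts about the axle; L_before = L_after.
I_p = ½(133)(1.57)² = 163.9 kg·m².
Added inertia Σmr² = (28.3)(1.27)² + (40.1)(0.524)² = 56.66 kg·m²; I_f = 163.9 + 56.66 = 220.6 kg·m².
ω_f = I_p ω_i / I_f = (163.9)(1.36) / 220.6 = 1.011 rad/s.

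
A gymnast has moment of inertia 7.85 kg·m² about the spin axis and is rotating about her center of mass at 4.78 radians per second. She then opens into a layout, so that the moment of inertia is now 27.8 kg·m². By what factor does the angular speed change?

Angular momentum about the spin axis is conserved since the torque about it is zero.
ω₂/ω₁ = I₁/I₂ = 7.850 / 27.80 = 0.2824.

ω₂/ω₁ ≈ 0.282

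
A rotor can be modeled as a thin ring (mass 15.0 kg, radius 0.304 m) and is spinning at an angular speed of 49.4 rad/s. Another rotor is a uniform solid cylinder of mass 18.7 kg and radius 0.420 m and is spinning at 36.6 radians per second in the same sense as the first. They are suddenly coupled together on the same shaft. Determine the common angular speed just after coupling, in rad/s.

The coupling torques are internal; angular momentum about the shared axis is conserved.
Moments of inertia: I_A = (15.0)(0.304)² = 1.386 kg·m²; I_B = ½(18.7)(0.420)² = 1.649 kg·m².
Taking A's sense as positive: L = (1.386)(49.4) + (1.649)(36.6) = 128.8 kg·m²·rad/s.
Combined I = 1.386 + 1.649 = 3.036 kg·m².
ω_f = L / I = 128.8 / 3.036 = 42.45 rad/s.

|ω_f| ≈ 42.4 rad/s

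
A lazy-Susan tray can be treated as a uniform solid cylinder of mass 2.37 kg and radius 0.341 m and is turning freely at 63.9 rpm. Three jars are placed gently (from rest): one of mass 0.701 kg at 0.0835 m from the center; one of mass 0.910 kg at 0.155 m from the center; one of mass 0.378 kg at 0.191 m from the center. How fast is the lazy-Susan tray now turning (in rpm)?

The added mass arrives with no angular momentum about the center, and any external torque about the center is negligible, so the system's angular momentum is conserved.
I_p = ½(2.37)(0.341)² = 0.1378 kg·m².
Added inertia Σmr² = (0.701)(0.0835)² + (0.910)(0.155)² + (0.378)(0.191)² = 0.04054 kg·m²; I_f = 0.1378 + 0.04054 = 0.1783 kg·m².
ω_f = I_p ω_i / I_f = (0.1378)(63.9) / 0.1783 = 49.37 rpm.

ω_f ≈ 49.4 rpm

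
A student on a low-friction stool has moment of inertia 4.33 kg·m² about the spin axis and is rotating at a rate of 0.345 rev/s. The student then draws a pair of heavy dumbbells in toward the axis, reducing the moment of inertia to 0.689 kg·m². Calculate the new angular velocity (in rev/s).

ω₂ ≈ 2.17 rev/s

With no external torque about the axis, L is conserved: I₁ω₁ = I₂ω₂.
ω₂ = I₁ω₁ / I₂ = (4.330)(0.345 rev/s) / (0.6890) = 2.168 rev/s.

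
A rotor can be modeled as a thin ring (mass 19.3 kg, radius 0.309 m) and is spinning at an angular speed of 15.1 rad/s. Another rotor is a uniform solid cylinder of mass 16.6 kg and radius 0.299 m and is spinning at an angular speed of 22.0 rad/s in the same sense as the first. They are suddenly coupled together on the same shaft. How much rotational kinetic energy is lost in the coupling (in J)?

The coupling torques are internal; angular momentum about the shared axis is conserved.
Moments of inertia: I_A = (19.3)(0.309)² = 1.843 kg·m²; I_B = ½(16.6)(0.299)² = 0.7420 kg·m².
Taking A's sense as positive: L = (1.843)(15.1) + (0.7420)(22.0) = 44.15 kg·m²·rad/s.
Combined I = 1.843 + 0.7420 = 2.585 kg·m².
ω_f = L / I = 44.15 / 2.585 = 17.08 rad/s.
KE_i = ½ΣIω² = 389.7 J; KE_f = ½(2.585)(17.08)² = 377.1 J.

ΔKE lost ≈ 12.6 J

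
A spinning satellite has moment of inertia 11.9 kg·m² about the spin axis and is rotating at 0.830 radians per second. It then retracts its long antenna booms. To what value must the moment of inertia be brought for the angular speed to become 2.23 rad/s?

No external torque acts about the spin axis, so angular momentum is conserved.
I₂ = I₁ω₁ / ω₂ = (11.9)(0.830) / (2.23) = 4.429 kg·m².

I₂ ≈ 4.43 kg·m²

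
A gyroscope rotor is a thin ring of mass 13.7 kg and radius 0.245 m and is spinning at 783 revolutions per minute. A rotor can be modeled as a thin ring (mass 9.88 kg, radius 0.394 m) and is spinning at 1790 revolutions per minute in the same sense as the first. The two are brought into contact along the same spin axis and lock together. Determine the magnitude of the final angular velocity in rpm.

|ω_f| ≈ 1440 rpm

No external torque acts about the common axis, so total angular momentum is conserved.
Moments of inertia: I_A = (13.7)(0.245)² = 0.8223 kg·m²; I_B = (9.88)(0.394)² = 1.534 kg·m².
Taking A's sense as positive: L = (0.8223)(783) + (1.534)(1790) = 3389 kg·m²·rpm.
Combined I = 0.8223 + 1.534 = 2.356 kg·m².
ω_f = L / I = 3389 / 2.356 = 1439 rpm.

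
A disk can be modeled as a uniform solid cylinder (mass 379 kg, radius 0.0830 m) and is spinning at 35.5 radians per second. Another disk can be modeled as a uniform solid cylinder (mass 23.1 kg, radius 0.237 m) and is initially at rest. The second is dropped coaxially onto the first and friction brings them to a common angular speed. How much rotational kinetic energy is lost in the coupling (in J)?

No external torque acts about the common axis, so total angular momentum is conserved.
Moments of inertia: I_A = ½(379)(0.0830)² = 1.305 kg·m²; I_B = ½(23.1)(0.237)² = 0.6488 kg·m².
Taking A's sense as positive: L = (1.305)(35.5) = 46.34 kg·m²·rad/s.
Combined I = 1.305 + 0.6488 = 1.954 kg·m².
ω_f = L / I = 46.34 / 1.954 = 23.71 rad/s.
KE_i = ½ΣIω² = 822.6 J; KE_f = ½(1.954)(23.71)² = 549.5 J.

ΔKE lost ≈ 273 J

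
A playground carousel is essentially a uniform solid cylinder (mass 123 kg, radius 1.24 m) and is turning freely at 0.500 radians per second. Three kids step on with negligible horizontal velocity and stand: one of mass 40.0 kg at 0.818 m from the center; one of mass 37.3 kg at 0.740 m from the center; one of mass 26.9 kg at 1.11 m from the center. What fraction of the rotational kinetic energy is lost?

fraction ≈ 0.459

The added mass arrives with no angular momentum about the center, and any external torque about the center is negligible, so the system's angular momentum is conserved.
I_p = ½(123)(1.24)² = 94.56 kg·m².
Added inertia Σmr² = (40.0)(0.818)² + (37.3)(0.740)² + (26.9)(1.11)² = 80.33 kg·m²; I_f = 94.56 + 80.33 = 174.9 kg·m².
ω_f = I_p ω_i / I_f = (94.56)(0.500) / 174.9 = 0.2703 rad/s.
KE_i = ½(94.56)(0.5000 rad/s)² = 11.82 J; KE_f = ½(174.9)(0.2703)² = 6.391 J.
Fraction lost = 0.4593.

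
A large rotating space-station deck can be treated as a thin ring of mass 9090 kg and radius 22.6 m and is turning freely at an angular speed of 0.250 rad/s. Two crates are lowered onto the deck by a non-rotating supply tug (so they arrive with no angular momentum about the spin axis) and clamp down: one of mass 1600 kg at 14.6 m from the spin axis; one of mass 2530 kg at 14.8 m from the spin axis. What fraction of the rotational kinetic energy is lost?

fraction ≈ 0.162

The added mass arrives with no angular momentum about the spin axis, and any external torque about the spin axis is negligible, so the system's angular momentum is conserved.
I_p = (9090)(22.6)² = 4.643e+06 kg·m².
Added inertia Σmr² = (1600)(14.6)² + (2530)(14.8)² = 8.952e+05 kg·m²; I_f = 4.643e+06 + 8.952e+05 = 5.538e+06 kg·m².
ω_f = I_p ω_i / I_f = (4.643e+06)(0.250) / 5.538e+06 = 0.2096 rad/s.
KE_i = ½(4.643e+06)(0.2500 rad/s)² = 1.451e+05 J; KE_f = ½(5.538e+06)(0.2096)² = 1.216e+05 J.
Fraction lost = 0.1617.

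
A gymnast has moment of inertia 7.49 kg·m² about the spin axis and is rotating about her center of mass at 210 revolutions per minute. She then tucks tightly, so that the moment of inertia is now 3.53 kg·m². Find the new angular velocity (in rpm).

Angular momentum about the spin axis is conserved since the torque about it is zero.
ω₂ = I₁ω₁ / I₂ = (7.490)(210 rpm) / (3.530) = 445.6 rpm.

ω₂ ≈ 446 rpm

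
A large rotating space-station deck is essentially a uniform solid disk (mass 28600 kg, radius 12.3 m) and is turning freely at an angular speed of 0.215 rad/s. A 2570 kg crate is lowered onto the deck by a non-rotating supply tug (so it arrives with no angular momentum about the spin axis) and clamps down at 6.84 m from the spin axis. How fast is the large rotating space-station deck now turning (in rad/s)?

ω_f ≈ 0.204 rad/s

No external torque acts about the spin axis; L_before = L_after.
I_p = ½(28600)(12.3)² = 2.163e+06 kg·m².
Added inertia Σmr² = (2570)(6.84)² = 1.202e+05 kg·m²; I_f = 2.163e+06 + 1.202e+05 = 2.284e+06 kg·m².
ω_f = I_p ω_i / I_f = (2.163e+06)(0.215) / 2.284e+06 = 0.2037 rad/s.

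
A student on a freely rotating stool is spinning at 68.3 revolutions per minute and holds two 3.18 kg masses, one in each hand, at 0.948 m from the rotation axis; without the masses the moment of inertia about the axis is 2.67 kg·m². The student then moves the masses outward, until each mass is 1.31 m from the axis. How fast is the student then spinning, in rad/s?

ω₂ ≈ 4.42 rad/s

Angular momentum about the spin axis is conserved since the torque about it is zero.
I₁ = 2.67 + 2(3.18)(0.948)² = 8.386 kg·m²; I₂ = 2.67 + 2(3.18)(1.31)² = 13.58 kg·m².
ω₂ = I₁ω₁ / I₂ = (8.386)(68.3 rpm) / (13.58) = 42.16 rpm = 4.415 rad/s.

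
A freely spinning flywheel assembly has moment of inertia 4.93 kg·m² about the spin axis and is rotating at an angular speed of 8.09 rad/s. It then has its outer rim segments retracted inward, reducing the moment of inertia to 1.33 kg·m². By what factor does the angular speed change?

ω₂/ω₁ ≈ 3.71

Angular momentum about the spin axis is conserved since the torque about it is zero.
ω₂/ω₁ = I₁/I₂ = 4.930 / 1.330 = 3.707.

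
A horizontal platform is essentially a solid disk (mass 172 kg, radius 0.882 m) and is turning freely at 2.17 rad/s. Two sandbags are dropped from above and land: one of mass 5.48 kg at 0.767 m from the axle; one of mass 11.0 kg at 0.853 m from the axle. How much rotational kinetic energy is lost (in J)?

energy lost ≈ 22.6 J

The added mass arrives with no angular momentum about the axle, and any external torque about the axle is negligible, so the system's angular momentum is conserved.
I_p = ½(172)(0.882)² = 66.90 kg·m².
Added inertia Σmr² = (5.48)(0.767)² + (11.0)(0.853)² = 11.23 kg·m²; I_f = 66.90 + 11.23 = 78.13 kg·m².
ω_f = I_p ω_i / I_f = (66.90)(2.17) / 78.13 = 1.858 rad/s.
KE_i = ½(66.90)(2.170 rad/s)² = 157.5 J; KE_f = ½(78.13)(1.858)² = 134.9 J.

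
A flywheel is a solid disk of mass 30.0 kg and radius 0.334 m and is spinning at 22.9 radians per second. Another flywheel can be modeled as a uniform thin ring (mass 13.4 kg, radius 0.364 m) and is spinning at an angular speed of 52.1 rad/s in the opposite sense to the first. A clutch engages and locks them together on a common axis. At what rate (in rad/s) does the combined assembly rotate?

|ω_f| ≈ 15.7 rad/s

No external torque acts about the common axis, so total angular momentum is conserved.
Moments of inertia: I_A = ½(30.0)(0.334)² = 1.673 kg·m²; I_B = (13.4)(0.364)² = 1.775 kg·m².
Taking A's sense as positive: L = (1.673)(22.9) − (1.775)(52.1) = -54.18 kg·m²·rad/s.
Combined I = 1.673 + 1.775 = 3.449 kg·m².
ω_f = L / I = -54.18 / 3.449 = -15.71 rad/s.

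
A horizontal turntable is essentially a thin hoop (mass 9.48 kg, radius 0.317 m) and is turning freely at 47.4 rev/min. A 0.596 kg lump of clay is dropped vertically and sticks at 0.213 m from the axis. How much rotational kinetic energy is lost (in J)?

energy lost ≈ 0.324 J

The added mass arrives with no angular momentum about the axis, and any external torque about the axis is negligible, so the system's angular momentum is conserved.
I_p = (9.48)(0.317)² = 0.9526 kg·m².
Added inertia Σmr² = (0.596)(0.213)² = 0.02704 kg·m²; I_f = 0.9526 + 0.02704 = 0.9797 kg·m².
ω_f = I_p ω_i / I_f = (0.9526)(47.4) / 0.9797 = 46.09 rpm.
KE_i = ½(0.9526)(4.964 rad/s)² = 11.74 J; KE_f = ½(0.9797)(4.827)² = 11.41 J.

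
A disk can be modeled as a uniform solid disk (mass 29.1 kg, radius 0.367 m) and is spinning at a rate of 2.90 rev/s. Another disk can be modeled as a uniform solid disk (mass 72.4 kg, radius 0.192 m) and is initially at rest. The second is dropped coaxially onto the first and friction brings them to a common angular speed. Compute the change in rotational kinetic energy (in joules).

No external torque acts about the common axis, so total angular momentum is conserved.
Moments of inertia: I_A = ½(29.1)(0.367)² = 1.960 kg·m²; I_B = ½(72.4)(0.192)² = 1.334 kg·m².
Taking A's sense as positive: L = (1.960)(2.90) = 5.683 kg·m²·rev/s.
Combined I = 1.960 + 1.334 = 3.294 kg·m².
ω_f = L / I = 5.683 / 3.294 = 1.725 rev/s.
KE_i = ½ΣIω² = 325.3 J; KE_f = ½(3.294)(10.84)² = 193.5 J.

ΔKE ≈ -132 J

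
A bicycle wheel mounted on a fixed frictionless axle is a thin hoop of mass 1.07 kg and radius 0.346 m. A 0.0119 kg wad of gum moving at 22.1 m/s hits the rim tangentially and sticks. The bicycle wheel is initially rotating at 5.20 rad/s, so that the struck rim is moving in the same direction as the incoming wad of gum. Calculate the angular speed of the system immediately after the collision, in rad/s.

About the axle the impulsive forces during the collision are internal, so angular momentum about that axis is conserved.
I_p = (1.07)(0.346)² = 0.1281 kg·m². Taking the sense of the wad of gum's angular momentum as positive, L_{wad} = m v R = (0.0119)(22.1)(0.346) = 0.09099 kg·m²/s.
L_i = +I_p ω_p + m v R = +(0.1281)(5.20) + 0.09099 = 0.7571 kg·m²/s.
After sticking, I_f = I_p + m R² = 0.1281 + (0.0119)(0.346)² = 0.1295 kg·m².
ω_f = L_i / I_f = 0.7571 / 0.1295 = 5.845 rad/s.

|ω_f| ≈ 5.85 rad/s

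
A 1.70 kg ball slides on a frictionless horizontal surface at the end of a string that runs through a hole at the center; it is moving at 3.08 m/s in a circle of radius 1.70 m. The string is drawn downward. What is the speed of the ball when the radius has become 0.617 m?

v₂ ≈ 8.49 m/s

Central (radial) force ⇒ zero torque about the center ⇒ m v r is constant.
v₂ = v₁ r₁ / r₂ = (3.08)(1.70) / (0.617) = 8.486 m/s.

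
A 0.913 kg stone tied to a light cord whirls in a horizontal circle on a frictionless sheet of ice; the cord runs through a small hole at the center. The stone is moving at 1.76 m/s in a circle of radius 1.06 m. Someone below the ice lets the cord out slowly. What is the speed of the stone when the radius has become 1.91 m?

v₂ ≈ 0.977 m/s

Central (radial) force ⇒ zero torque about the center ⇒ m v r is constant.
v₂ = v₁ r₁ / r₂ = (1.76)(1.06) / (1.91) = 0.9768 m/s.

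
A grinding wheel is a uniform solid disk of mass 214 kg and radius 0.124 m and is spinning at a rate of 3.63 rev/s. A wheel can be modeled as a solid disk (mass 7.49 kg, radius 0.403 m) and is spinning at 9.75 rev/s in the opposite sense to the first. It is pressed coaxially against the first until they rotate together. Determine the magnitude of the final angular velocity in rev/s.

No external torque acts about the common axis, so total angular momentum is conserved.
Moments of inertia: I_A = ½(214)(0.124)² = 1.645 kg·m²; I_B = ½(7.49)(0.403)² = 0.6082 kg·m².
Taking A's sense as positive: L = (1.645)(3.63) − (0.6082)(9.75) = 0.04203 kg·m²·rev/s.
Combined I = 1.645 + 0.6082 = 2.253 kg·m².
ω_f = L / I = 0.04203 / 2.253 = 0.01865 rev/s.

|ω_f| ≈ 0.0187 rev/s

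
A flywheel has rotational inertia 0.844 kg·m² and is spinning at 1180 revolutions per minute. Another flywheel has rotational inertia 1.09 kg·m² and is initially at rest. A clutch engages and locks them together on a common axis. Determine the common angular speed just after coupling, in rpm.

|ω_f| ≈ 515 rpm

The coupling torques are internal; angular momentum about the shared axis is conserved.
Taking A's sense as positive: L = (0.8440)(1180) = 995.9 kg·m²·rpm.
Combined I = 0.8440 + 1.090 = 1.934 kg·m².
ω_f = L / I = 995.9 / 1.934 = 515.0 rpm.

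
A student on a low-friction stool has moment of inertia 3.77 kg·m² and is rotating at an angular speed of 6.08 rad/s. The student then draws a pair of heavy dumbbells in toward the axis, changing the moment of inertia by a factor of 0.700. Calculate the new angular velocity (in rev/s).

Angular momentum about the spin axis is conserved since the torque about it is zero.
I₂ = 0.700 × 3.77 = 2.639 kg·m².
ω₂ = I₁ω₁ / I₂ = (3.770)(6.08 rad/s) / (2.639) = 8.686 rad/s = 1.382 rev/s.

ω₂ ≈ 1.38 rev/s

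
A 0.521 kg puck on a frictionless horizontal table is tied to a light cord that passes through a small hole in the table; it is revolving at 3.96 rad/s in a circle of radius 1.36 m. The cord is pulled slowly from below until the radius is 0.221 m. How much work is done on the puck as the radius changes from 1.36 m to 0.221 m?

No torque about the axis ⇒ m r₁² ω₁ = m r₂² ω₂.
ω₂ = ω₁ (r₁/r₂)² = (3.96)(1.36/0.221)² = 150.0 rad/s.
W = ΔKE = ½m(v₂² − v₁²) = 278.6 J.

W ≈ 279 J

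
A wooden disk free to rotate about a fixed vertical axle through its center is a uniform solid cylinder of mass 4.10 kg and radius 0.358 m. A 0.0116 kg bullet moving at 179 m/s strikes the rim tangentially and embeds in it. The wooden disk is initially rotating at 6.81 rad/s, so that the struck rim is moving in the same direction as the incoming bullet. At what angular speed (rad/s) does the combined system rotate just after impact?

|ω_f| ≈ 9.59 rad/s

The axle reaction passes through the axle and exerts no torque about it; angular momentum about the axle is conserved through the impact.
I_p = ½(4.10)(0.358)² = 0.2627 kg·m². Taking the sense of the bullet's angular momentum as positive, L_{bullet} = m v R = (0.0116)(179)(0.358) = 0.7434 kg·m²/s.
L_i = +I_p ω_p + m v R = +(0.2627)(6.81) + 0.7434 = 2.533 kg·m²/s.
After sticking, I_f = I_p + m R² = 0.2627 + (0.0116)(0.358)² = 0.2642 kg·m².
ω_f = L_i / I_f = 2.533 / 0.2642 = 9.585 rad/s.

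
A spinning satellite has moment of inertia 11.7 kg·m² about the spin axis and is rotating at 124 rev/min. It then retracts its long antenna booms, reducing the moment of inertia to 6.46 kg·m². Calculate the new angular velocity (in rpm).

ω₂ ≈ 225 rpm

With no external torque about the axis, L is conserved: I₁ω₁ = I₂ω₂.
ω₂ = I₁ω₁ / I₂ = (11.70)(124 rpm) / (6.460) = 224.6 rpm.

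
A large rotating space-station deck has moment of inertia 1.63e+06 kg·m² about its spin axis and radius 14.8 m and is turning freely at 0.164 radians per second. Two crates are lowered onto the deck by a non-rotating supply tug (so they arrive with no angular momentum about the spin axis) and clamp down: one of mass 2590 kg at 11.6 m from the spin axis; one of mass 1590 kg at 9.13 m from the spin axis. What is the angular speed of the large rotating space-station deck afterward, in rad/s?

No external torque acts about the spin axis; L_before = L_after.
Added inertia Σmr² = (2590)(11.6)² + (1590)(9.13)² = 4.810e+05 kg·m²; I_f = 1.630e+06 + 4.810e+05 = 2.111e+06 kg·m².
ω_f = I_p ω_i / I_f = (1.630e+06)(0.164) / 2.111e+06 = 0.1266 rad/s.

ω_f ≈ 0.127 rad/s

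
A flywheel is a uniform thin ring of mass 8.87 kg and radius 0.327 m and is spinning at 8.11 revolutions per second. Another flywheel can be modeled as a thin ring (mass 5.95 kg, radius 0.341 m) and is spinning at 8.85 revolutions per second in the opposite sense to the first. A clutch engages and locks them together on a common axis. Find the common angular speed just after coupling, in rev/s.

No external torque acts about the common axis, so total angular momentum is conserved.
Moments of inertia: I_A = (8.87)(0.327)² = 0.9485 kg·m²; I_B = (5.95)(0.341)² = 0.6919 kg·m².
Taking A's sense as positive: L = (0.9485)(8.11) − (0.6919)(8.85) = 1.569 kg·m²·rev/s.
Combined I = 0.9485 + 0.6919 = 1.640 kg·m².
ω_f = L / I = 1.569 / 1.640 = 0.9565 rev/s.

|ω_f| ≈ 0.956 rev/s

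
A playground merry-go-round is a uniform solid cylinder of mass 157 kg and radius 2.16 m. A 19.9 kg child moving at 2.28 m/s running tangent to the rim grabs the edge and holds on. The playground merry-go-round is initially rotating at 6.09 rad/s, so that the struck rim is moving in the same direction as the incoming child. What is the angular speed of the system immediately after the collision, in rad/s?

About the axle the impulsive forces during the collision are internal, so angular momentum about that axis is conserved.
I_p = ½(157)(2.16)² = 366.2 kg·m². Taking the sense of the child's angular momentum as positive, L_{child} = m v R = (19.9)(2.28)(2.16) = 98.00 kg·m²/s.
L_i = +I_p ω_p + m v R = +(366.2)(6.09) + 98.00 = 2328 kg·m²/s.
After sticking, I_f = I_p + m R² = 366.2 + (19.9)(2.16)² = 459.1 kg·m².
ω_f = L_i / I_f = 2328 / 459.1 = 5.072 rad/s.

|ω_f| ≈ 5.07 rad/s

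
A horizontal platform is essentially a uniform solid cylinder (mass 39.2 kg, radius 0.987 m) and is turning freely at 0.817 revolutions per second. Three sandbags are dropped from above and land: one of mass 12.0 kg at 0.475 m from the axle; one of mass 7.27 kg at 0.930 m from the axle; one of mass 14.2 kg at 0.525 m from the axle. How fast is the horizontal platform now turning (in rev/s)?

No external torque acts about the axle; L_before = L_after.
I_p = ½(39.2)(0.987)² = 19.09 kg·m².
Added inertia Σmr² = (12.0)(0.475)² + (7.27)(0.930)² + (14.2)(0.525)² = 12.91 kg·m²; I_f = 19.09 + 12.91 = 32.00 kg·m².
ω_f = I_p ω_i / I_f = (19.09)(0.817) / 32.00 = 0.4874 rev/s.

ω_f ≈ 0.487 rev/s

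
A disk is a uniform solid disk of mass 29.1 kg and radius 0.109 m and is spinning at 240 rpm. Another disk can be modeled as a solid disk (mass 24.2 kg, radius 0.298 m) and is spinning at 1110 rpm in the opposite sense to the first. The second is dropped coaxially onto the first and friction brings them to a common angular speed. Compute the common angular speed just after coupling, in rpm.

|ω_f| ≈ 923 rpm

The coupling torques are internal; angular momentum about the shared axis is conserved.
Moments of inertia: I_A = ½(29.1)(0.109)² = 0.1729 kg·m²; I_B = ½(24.2)(0.298)² = 1.075 kg·m².
Taking A's sense as positive: L = (0.1729)(240) − (1.075)(1110) = -1151 kg·m²·rpm.
Combined I = 0.1729 + 1.075 = 1.247 kg·m².
ω_f = L / I = -1151 / 1.247 = -922.9 rpm.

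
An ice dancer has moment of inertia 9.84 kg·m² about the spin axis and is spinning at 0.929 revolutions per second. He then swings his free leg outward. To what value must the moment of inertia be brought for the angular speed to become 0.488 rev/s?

No external torque acts about the spin axis, so angular momentum is conserved.
I₂ = I₁ω₁ / ω₂ = (9.84)(0.929) / (0.488) = 18.73 kg·m².

I₂ ≈ 18.7 kg·m²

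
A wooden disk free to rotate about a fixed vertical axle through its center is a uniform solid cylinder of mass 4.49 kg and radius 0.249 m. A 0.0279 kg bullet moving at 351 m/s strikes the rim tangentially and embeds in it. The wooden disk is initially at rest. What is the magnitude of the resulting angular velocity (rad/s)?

The axle reaction passes through the axle and exerts no torque about it; angular momentum about the axle is conserved through the impact.
I_p = ½(4.49)(0.249)² = 0.1392 kg·m². Taking the sense of the bullet's angular momentum as positive, L_{bullet} = m v R = (0.0279)(351)(0.249) = 2.438 kg·m²/s.
L_i = 0 + 2.438 = 2.438 kg·m²/s.
After sticking, I_f = I_p + m R² = 0.1392 + (0.0279)(0.249)² = 0.1409 kg·m².
ω_f = L_i / I_f = 2.438 / 0.1409 = 17.30 rad/s.

|ω_f| ≈ 17.3 rad/s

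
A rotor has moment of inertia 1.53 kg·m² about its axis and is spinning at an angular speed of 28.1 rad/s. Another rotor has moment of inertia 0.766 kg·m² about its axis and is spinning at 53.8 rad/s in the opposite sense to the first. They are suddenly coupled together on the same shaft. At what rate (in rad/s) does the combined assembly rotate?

|ω_f| ≈ 0.776 rad/s

The coupling torques are internal; angular momentum about the shared axis is conserved.
Taking A's sense as positive: L = (1.530)(28.1) − (0.7660)(53.8) = 1.782 kg·m²·rad/s.
Combined I = 1.530 + 0.7660 = 2.296 kg·m².
ω_f = L / I = 1.782 / 2.296 = 0.7762 rad/s.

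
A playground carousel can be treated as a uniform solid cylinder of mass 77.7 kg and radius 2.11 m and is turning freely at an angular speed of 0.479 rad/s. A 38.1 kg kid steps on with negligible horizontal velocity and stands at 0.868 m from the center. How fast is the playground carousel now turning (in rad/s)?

ω_f ≈ 0.411 rad/s

No external torque acts about the center; L_before = L_after.
I_p = ½(77.7)(2.11)² = 173.0 kg·m².
Added inertia Σmr² = (38.1)(0.868)² = 28.71 kg·m²; I_f = 173.0 + 28.71 = 201.7 kg·m².
ω_f = I_p ω_i / I_f = (173.0)(0.479) / 201.7 = 0.4108 rad/s.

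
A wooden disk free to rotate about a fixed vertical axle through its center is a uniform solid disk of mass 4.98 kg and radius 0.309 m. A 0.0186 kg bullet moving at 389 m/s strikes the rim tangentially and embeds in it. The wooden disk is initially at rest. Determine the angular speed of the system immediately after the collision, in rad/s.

About the axle the impulsive forces during the collision are internal, so angular momentum about that axis is conserved.
I_p = ½(4.98)(0.309)² = 0.2377 kg·m². Taking the sense of the bullet's angular momentum as positive, L_{bullet} = m v R = (0.0186)(389)(0.309) = 2.236 kg·m²/s.
L_i = 0 + 2.236 = 2.236 kg·m²/s.
After sticking, I_f = I_p + m R² = 0.2377 + (0.0186)(0.309)² = 0.2395 kg·m².
ω_f = L_i / I_f = 2.236 / 0.2395 = 9.334 rad/s.

|ω_f| ≈ 9.33 rad/s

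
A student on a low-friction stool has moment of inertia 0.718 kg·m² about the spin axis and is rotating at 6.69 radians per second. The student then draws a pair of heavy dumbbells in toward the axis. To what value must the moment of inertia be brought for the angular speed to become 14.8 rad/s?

No external torque acts about the spin axis, so angular momentum is conserved.
I₂ = I₁ω₁ / ω₂ = (0.718)(6.69) / (14.8) = 0.3246 kg·m².

I₂ ≈ 0.325 kg·m²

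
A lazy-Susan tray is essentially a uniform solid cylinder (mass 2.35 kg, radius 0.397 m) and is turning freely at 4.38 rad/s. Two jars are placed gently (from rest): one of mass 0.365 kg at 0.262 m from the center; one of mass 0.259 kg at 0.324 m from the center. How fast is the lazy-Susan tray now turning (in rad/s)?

No external torque acts about the center; L_before = L_after.
I_p = ½(2.35)(0.397)² = 0.1852 kg·m².
Added inertia Σmr² = (0.365)(0.262)² + (0.259)(0.324)² = 0.05224 kg·m²; I_f = 0.1852 + 0.05224 = 0.2374 kg·m².
ω_f = I_p ω_i / I_f = (0.1852)(4.38) / 0.2374 = 3.416 rad/s.

ω_f ≈ 3.42 rad/s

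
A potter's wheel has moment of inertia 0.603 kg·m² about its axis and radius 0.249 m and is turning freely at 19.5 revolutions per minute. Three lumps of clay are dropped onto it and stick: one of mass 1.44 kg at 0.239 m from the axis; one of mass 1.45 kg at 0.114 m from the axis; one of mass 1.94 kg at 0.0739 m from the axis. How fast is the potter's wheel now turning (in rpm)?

ω_f ≈ 16.5 rpm

No external torque acts about the axis; L_before = L_after.
Added inertia Σmr² = (1.44)(0.239)² + (1.45)(0.114)² + (1.94)(0.0739)² = 0.1117 kg·m²; I_f = 0.6030 + 0.1117 = 0.7147 kg·m².
ω_f = I_p ω_i / I_f = (0.6030)(19.5) / 0.7147 = 16.45 rpm.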